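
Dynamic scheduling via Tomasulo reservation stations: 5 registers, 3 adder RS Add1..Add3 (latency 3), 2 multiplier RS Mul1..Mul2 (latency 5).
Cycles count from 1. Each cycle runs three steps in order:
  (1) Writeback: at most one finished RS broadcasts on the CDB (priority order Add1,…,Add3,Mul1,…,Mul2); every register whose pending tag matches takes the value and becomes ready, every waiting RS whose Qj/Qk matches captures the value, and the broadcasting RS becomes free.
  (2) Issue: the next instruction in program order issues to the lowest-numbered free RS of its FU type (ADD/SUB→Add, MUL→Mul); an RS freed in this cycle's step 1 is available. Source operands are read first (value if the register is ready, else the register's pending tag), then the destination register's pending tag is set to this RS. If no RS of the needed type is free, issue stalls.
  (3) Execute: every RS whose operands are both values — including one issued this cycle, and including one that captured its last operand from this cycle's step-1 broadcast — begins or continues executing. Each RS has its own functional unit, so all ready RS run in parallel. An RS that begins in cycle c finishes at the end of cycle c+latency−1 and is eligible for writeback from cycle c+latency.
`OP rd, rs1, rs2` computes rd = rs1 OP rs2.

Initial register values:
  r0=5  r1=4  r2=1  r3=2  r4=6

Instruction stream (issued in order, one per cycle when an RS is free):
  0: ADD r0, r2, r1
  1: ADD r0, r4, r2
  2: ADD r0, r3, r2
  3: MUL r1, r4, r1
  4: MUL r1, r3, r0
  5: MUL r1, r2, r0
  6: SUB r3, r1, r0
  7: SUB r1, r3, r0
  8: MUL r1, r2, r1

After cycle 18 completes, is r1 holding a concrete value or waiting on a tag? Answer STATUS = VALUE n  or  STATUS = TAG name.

STATUS = TAG Mul2

  c1: issue ADD r0<-Add1  regs: r0:Add1,r1:4,r2:1,r3:2,r4:6
  c2: issue ADD r0<-Add2  regs: r0:Add2,r1:4,r2:1,r3:2,r4:6
  c3: issue ADD r0<-Add3  regs: r0:Add3,r1:4,r2:1,r3:2,r4:6
  c4: CDB Add1=5; issue MUL r1<-Mul1  regs: r0:Add3,r1:Mul1,r2:1,r3:2,r4:6
  c5: CDB Add2=7; issue MUL r1<-Mul2  regs: r0:Add3,r1:Mul2,r2:1,r3:2,r4:6
  c6: CDB Add3=3; stall  regs: r0:3,r1:Mul2,r2:1,r3:2,r4:6
  c7: stall  regs: r0:3,r1:Mul2,r2:1,r3:2,r4:6
  c8: stall  regs: r0:3,r1:Mul2,r2:1,r3:2,r4:6
  c9: CDB Mul1=24; issue MUL r1<-Mul1  regs: r0:3,r1:Mul1,r2:1,r3:2,r4:6
  c10: issue SUB r3<-Add1  regs: r0:3,r1:Mul1,r2:1,r3:Add1,r4:6
  c11: CDB Mul2=6; issue SUB r1<-Add2  regs: r0:3,r1:Add2,r2:1,r3:Add1,r4:6
  c12: issue MUL r1<-Mul2  regs: r0:3,r1:Mul2,r2:1,r3:Add1,r4:6
  c13: -  regs: r0:3,r1:Mul2,r2:1,r3:Add1,r4:6
  c14: CDB Mul1=3  regs: r0:3,r1:Mul2,r2:1,r3:Add1,r4:6
  c15: -  regs: r0:3,r1:Mul2,r2:1,r3:Add1,r4:6
  c16: -  regs: r0:3,r1:Mul2,r2:1,r3:Add1,r4:6
  c17: CDB Add1=0  regs: r0:3,r1:Mul2,r2:1,r3:0,r4:6
  c18: -  regs: r0:3,r1:Mul2,r2:1,r3:0,r4:6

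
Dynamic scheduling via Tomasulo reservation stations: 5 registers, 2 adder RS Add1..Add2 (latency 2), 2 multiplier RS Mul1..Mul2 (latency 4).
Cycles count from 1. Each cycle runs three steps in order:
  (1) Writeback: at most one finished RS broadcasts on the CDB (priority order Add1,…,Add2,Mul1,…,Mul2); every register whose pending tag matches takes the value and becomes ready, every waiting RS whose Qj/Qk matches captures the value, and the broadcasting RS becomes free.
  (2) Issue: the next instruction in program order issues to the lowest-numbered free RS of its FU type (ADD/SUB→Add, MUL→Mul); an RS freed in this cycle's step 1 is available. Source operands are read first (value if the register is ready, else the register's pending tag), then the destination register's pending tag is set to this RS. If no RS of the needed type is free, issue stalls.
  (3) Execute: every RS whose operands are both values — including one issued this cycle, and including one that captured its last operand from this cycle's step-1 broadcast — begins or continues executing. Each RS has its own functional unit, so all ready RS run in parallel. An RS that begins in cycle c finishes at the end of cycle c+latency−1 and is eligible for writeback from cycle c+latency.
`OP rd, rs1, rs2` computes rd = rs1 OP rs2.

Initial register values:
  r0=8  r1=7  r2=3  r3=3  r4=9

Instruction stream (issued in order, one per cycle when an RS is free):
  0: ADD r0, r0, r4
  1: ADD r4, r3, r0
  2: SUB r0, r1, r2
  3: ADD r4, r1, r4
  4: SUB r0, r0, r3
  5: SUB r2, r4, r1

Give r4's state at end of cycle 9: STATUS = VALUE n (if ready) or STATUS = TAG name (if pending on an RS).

STATUS = VALUE 27

c1: issue ADD r0<-Add1 | r0:Add1,r1:7,r2:3,r3:3,r4:9
c2: issue ADD r4<-Add2 | r0:Add1,r1:7,r2:3,r3:3,r4:Add2
c3: CDB Add1=17; issue SUB r0<-Add1 | r0:Add1,r1:7,r2:3,r3:3,r4:Add2
c4: stall | r0:Add1,r1:7,r2:3,r3:3,r4:Add2
c5: CDB Add1=4; issue ADD r4<-Add1 | r0:4,r1:7,r2:3,r3:3,r4:Add1
c6: CDB Add2=20; issue SUB r0<-Add2 | r0:Add2,r1:7,r2:3,r3:3,r4:Add1
c7: stall | r0:Add2,r1:7,r2:3,r3:3,r4:Add1
c8: CDB Add1=27; issue SUB r2<-Add1 | r0:Add2,r1:7,r2:Add1,r3:3,r4:27
c9: CDB Add2=1 | r0:1,r1:7,r2:Add1,r3:3,r4:27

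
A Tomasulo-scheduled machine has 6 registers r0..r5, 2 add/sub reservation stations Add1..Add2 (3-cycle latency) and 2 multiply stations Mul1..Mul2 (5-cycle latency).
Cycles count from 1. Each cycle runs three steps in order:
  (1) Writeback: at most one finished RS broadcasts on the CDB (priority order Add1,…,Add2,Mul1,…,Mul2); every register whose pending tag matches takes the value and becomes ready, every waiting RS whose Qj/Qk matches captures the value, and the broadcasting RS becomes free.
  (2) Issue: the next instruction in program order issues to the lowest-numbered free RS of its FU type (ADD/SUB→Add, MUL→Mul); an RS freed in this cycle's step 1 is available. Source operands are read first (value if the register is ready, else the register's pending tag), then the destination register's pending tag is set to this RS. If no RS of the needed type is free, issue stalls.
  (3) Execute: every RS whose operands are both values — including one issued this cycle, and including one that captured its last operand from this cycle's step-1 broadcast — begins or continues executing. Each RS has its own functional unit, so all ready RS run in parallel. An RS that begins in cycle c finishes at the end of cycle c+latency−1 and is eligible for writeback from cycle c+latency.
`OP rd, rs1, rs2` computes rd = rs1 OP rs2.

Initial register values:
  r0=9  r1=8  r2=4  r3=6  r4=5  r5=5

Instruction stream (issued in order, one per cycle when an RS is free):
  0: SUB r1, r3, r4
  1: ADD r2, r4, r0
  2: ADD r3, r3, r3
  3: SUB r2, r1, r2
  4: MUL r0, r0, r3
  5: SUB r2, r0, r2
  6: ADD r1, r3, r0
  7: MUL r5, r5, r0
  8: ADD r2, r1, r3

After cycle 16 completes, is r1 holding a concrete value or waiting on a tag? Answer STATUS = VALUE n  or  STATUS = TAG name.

cycle 1: issue SUB r1<-Add1 // r0:9,r1:Add1,r2:4,r3:6,r4:5,r5:5
cycle 2: issue ADD r2<-Add2 // r0:9,r1:Add1,r2:Add2,r3:6,r4:5,r5:5
cycle 3: stall // r0:9,r1:Add1,r2:Add2,r3:6,r4:5,r5:5
cycle 4: CDB Add1=1; issue ADD r3<-Add1 // r0:9,r1:1,r2:Add2,r3:Add1,r4:5,r5:5
cycle 5: CDB Add2=14; issue SUB r2<-Add2 // r0:9,r1:1,r2:Add2,r3:Add1,r4:5,r5:5
cycle 6: issue MUL r0<-Mul1 // r0:Mul1,r1:1,r2:Add2,r3:Add1,r4:5,r5:5
cycle 7: CDB Add1=12; issue SUB r2<-Add1 // r0:Mul1,r1:1,r2:Add1,r3:12,r4:5,r5:5
cycle 8: CDB Add2=-13; issue ADD r1<-Add2 // r0:Mul1,r1:Add2,r2:Add1,r3:12,r4:5,r5:5
cycle 9: issue MUL r5<-Mul2 // r0:Mul1,r1:Add2,r2:Add1,r3:12,r4:5,r5:Mul2
cycle 10: stall // r0:Mul1,r1:Add2,r2:Add1,r3:12,r4:5,r5:Mul2
cycle 11: stall // r0:Mul1,r1:Add2,r2:Add1,r3:12,r4:5,r5:Mul2
cycle 12: CDB Mul1=108; stall // r0:108,r1:Add2,r2:Add1,r3:12,r4:5,r5:Mul2
cycle 13: stall // r0:108,r1:Add2,r2:Add1,r3:12,r4:5,r5:Mul2
cycle 14: stall // r0:108,r1:Add2,r2:Add1,r3:12,r4:5,r5:Mul2
cycle 15: CDB Add1=121; issue ADD r2<-Add1 // r0:108,r1:Add2,r2:Add1,r3:12,r4:5,r5:Mul2
cycle 16: CDB Add2=120 // r0:108,r1:120,r2:Add1,r3:12,r4:5,r5:Mul2

STATUS = VALUE 120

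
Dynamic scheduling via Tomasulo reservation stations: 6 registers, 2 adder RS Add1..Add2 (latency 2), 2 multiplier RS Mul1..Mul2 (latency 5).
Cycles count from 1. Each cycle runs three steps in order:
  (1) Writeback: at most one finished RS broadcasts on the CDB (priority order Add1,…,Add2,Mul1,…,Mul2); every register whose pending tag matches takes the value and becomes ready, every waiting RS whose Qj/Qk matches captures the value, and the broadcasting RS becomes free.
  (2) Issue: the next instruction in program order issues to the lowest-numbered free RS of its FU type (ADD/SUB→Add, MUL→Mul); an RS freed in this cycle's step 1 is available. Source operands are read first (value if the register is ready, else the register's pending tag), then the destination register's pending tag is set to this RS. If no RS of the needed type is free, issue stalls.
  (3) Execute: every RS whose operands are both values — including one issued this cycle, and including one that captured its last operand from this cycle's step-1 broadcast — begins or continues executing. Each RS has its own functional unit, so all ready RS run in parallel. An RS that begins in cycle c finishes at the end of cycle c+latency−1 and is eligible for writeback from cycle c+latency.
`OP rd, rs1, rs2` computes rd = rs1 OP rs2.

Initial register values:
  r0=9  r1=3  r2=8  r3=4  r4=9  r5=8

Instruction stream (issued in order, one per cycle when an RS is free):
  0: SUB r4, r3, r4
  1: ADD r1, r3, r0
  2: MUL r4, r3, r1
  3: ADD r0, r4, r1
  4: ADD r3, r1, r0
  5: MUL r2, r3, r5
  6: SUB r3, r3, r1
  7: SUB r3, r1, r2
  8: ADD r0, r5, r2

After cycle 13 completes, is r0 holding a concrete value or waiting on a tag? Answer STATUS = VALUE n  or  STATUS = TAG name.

  c1: issue SUB r4<-Add1  regs: r0:9,r1:3,r2:8,r3:4,r4:Add1,r5:8
  c2: issue ADD r1<-Add2  regs: r0:9,r1:Add2,r2:8,r3:4,r4:Add1,r5:8
  c3: CDB Add1=-5; issue MUL r4<-Mul1  regs: r0:9,r1:Add2,r2:8,r3:4,r4:Mul1,r5:8
  c4: CDB Add2=13; issue ADD r0<-Add1  regs: r0:Add1,r1:13,r2:8,r3:4,r4:Mul1,r5:8
  c5: issue ADD r3<-Add2  regs: r0:Add1,r1:13,r2:8,r3:Add2,r4:Mul1,r5:8
  c6: issue MUL r2<-Mul2  regs: r0:Add1,r1:13,r2:Mul2,r3:Add2,r4:Mul1,r5:8
  c7: stall  regs: r0:Add1,r1:13,r2:Mul2,r3:Add2,r4:Mul1,r5:8
  c8: stall  regs: r0:Add1,r1:13,r2:Mul2,r3:Add2,r4:Mul1,r5:8
  c9: CDB Mul1=52; stall  regs: r0:Add1,r1:13,r2:Mul2,r3:Add2,r4:52,r5:8
  c10: stall  regs: r0:Add1,r1:13,r2:Mul2,r3:Add2,r4:52,r5:8
  c11: CDB Add1=65; issue SUB r3<-Add1  regs: r0:65,r1:13,r2:Mul2,r3:Add1,r4:52,r5:8
  c12: stall  regs: r0:65,r1:13,r2:Mul2,r3:Add1,r4:52,r5:8
  c13: CDB Add2=78; issue SUB r3<-Add2  regs: r0:65,r1:13,r2:Mul2,r3:Add2,r4:52,r5:8

STATUS = VALUE 65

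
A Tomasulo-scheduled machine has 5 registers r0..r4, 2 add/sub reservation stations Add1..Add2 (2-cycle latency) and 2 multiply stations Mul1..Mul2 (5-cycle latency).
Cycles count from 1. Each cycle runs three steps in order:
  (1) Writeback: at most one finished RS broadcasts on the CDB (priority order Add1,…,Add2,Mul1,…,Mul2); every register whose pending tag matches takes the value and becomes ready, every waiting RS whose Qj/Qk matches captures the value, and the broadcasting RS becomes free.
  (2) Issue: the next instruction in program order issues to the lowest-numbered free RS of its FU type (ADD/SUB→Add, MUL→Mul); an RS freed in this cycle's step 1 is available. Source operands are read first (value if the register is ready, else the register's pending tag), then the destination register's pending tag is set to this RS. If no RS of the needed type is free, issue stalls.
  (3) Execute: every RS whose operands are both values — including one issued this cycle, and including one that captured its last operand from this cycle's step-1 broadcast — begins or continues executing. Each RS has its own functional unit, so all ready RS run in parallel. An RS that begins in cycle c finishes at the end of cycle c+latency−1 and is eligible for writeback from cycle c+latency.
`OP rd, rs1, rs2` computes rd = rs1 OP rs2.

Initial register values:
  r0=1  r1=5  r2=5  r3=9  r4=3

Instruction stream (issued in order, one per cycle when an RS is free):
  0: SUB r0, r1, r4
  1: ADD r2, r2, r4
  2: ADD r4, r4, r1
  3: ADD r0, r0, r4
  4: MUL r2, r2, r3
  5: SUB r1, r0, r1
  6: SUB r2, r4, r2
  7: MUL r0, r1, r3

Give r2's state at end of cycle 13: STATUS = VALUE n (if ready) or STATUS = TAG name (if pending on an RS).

STATUS = VALUE -64

c1: issue SUB r0<-Add1 | r0:Add1,r1:5,r2:5,r3:9,r4:3
c2: issue ADD r2<-Add2 | r0:Add1,r1:5,r2:Add2,r3:9,r4:3
c3: CDB Add1=2; issue ADD r4<-Add1 | r0:2,r1:5,r2:Add2,r3:9,r4:Add1
c4: CDB Add2=8; issue ADD r0<-Add2 | r0:Add2,r1:5,r2:8,r3:9,r4:Add1
c5: CDB Add1=8; issue MUL r2<-Mul1 | r0:Add2,r1:5,r2:Mul1,r3:9,r4:8
c6: issue SUB r1<-Add1 | r0:Add2,r1:Add1,r2:Mul1,r3:9,r4:8
c7: CDB Add2=10; issue SUB r2<-Add2 | r0:10,r1:Add1,r2:Add2,r3:9,r4:8
c8: issue MUL r0<-Mul2 | r0:Mul2,r1:Add1,r2:Add2,r3:9,r4:8
c9: CDB Add1=5 | r0:Mul2,r1:5,r2:Add2,r3:9,r4:8
c10: CDB Mul1=72 | r0:Mul2,r1:5,r2:Add2,r3:9,r4:8
c11: - | r0:Mul2,r1:5,r2:Add2,r3:9,r4:8
c12: CDB Add2=-64 | r0:Mul2,r1:5,r2:-64,r3:9,r4:8
c13: - | r0:Mul2,r1:5,r2:-64,r3:9,r4:8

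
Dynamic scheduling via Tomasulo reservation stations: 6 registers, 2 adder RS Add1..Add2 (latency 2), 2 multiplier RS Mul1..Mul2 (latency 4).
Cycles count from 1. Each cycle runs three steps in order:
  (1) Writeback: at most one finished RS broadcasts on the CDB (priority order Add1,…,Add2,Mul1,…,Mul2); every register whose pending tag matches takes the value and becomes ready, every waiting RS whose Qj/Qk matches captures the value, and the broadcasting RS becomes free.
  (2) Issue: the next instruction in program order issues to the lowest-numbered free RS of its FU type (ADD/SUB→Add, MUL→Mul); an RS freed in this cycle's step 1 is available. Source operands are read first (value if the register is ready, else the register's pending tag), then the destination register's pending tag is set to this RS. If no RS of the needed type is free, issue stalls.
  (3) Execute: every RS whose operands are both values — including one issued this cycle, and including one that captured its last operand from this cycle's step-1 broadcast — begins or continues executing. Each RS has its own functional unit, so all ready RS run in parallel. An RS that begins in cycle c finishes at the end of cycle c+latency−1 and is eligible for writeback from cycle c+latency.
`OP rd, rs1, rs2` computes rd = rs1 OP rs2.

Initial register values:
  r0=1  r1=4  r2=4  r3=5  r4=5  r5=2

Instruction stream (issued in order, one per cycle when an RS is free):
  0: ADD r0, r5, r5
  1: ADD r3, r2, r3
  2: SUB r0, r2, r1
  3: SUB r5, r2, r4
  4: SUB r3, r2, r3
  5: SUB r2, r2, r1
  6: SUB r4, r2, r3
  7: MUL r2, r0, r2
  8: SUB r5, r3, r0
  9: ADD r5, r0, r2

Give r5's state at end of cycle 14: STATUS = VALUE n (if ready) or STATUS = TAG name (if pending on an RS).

STATUS = VALUE 0

cycle 1: issue ADD r0<-Add1 // r0:Add1,r1:4,r2:4,r3:5,r4:5,r5:2
cycle 2: issue ADD r3<-Add2 // r0:Add1,r1:4,r2:4,r3:Add2,r4:5,r5:2
cycle 3: CDB Add1=4; issue SUB r0<-Add1 // r0:Add1,r1:4,r2:4,r3:Add2,r4:5,r5:2
cycle 4: CDB Add2=9; issue SUB r5<-Add2 // r0:Add1,r1:4,r2:4,r3:9,r4:5,r5:Add2
cycle 5: CDB Add1=0; issue SUB r3<-Add1 // r0:0,r1:4,r2:4,r3:Add1,r4:5,r5:Add2
cycle 6: CDB Add2=-1; issue SUB r2<-Add2 // r0:0,r1:4,r2:Add2,r3:Add1,r4:5,r5:-1
cycle 7: CDB Add1=-5; issue SUB r4<-Add1 // r0:0,r1:4,r2:Add2,r3:-5,r4:Add1,r5:-1
cycle 8: CDB Add2=0; issue MUL r2<-Mul1 // r0:0,r1:4,r2:Mul1,r3:-5,r4:Add1,r5:-1
cycle 9: issue SUB r5<-Add2 // r0:0,r1:4,r2:Mul1,r3:-5,r4:Add1,r5:Add2
cycle 10: CDB Add1=5; issue ADD r5<-Add1 // r0:0,r1:4,r2:Mul1,r3:-5,r4:5,r5:Add1
cycle 11: CDB Add2=-5 // r0:0,r1:4,r2:Mul1,r3:-5,r4:5,r5:Add1
cycle 12: CDB Mul1=0 // r0:0,r1:4,r2:0,r3:-5,r4:5,r5:Add1
cycle 13: - // r0:0,r1:4,r2:0,r3:-5,r4:5,r5:Add1
cycle 14: CDB Add1=0 // r0:0,r1:4,r2:0,r3:-5,r4:5,r5:0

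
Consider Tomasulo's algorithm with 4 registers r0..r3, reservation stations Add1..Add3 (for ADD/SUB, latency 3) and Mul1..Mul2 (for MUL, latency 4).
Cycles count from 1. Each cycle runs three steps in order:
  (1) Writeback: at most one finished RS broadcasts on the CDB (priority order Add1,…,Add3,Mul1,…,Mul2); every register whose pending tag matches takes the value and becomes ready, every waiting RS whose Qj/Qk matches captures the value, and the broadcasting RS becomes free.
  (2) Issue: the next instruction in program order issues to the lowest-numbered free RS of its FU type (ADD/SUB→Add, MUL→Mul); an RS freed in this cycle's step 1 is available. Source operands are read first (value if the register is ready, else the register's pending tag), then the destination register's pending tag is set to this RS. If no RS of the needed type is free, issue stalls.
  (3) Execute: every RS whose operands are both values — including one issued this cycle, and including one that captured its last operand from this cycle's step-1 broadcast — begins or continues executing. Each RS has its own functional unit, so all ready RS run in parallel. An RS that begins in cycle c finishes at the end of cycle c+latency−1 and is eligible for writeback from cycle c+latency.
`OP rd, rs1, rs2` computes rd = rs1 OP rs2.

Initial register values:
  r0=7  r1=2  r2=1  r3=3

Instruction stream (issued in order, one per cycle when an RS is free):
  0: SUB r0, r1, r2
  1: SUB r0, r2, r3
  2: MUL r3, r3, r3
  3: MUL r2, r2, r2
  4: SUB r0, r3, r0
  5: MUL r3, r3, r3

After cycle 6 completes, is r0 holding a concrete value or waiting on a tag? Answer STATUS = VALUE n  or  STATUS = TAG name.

cycle 1: issue SUB r0<-Add1 // r0:Add1,r1:2,r2:1,r3:3
cycle 2: issue SUB r0<-Add2 // r0:Add2,r1:2,r2:1,r3:3
cycle 3: issue MUL r3<-Mul1 // r0:Add2,r1:2,r2:1,r3:Mul1
cycle 4: CDB Add1=1; issue MUL r2<-Mul2 // r0:Add2,r1:2,r2:Mul2,r3:Mul1
cycle 5: CDB Add2=-2; issue SUB r0<-Add1 // r0:Add1,r1:2,r2:Mul2,r3:Mul1
cycle 6: stall // r0:Add1,r1:2,r2:Mul2,r3:Mul1

STATUS = TAG Add1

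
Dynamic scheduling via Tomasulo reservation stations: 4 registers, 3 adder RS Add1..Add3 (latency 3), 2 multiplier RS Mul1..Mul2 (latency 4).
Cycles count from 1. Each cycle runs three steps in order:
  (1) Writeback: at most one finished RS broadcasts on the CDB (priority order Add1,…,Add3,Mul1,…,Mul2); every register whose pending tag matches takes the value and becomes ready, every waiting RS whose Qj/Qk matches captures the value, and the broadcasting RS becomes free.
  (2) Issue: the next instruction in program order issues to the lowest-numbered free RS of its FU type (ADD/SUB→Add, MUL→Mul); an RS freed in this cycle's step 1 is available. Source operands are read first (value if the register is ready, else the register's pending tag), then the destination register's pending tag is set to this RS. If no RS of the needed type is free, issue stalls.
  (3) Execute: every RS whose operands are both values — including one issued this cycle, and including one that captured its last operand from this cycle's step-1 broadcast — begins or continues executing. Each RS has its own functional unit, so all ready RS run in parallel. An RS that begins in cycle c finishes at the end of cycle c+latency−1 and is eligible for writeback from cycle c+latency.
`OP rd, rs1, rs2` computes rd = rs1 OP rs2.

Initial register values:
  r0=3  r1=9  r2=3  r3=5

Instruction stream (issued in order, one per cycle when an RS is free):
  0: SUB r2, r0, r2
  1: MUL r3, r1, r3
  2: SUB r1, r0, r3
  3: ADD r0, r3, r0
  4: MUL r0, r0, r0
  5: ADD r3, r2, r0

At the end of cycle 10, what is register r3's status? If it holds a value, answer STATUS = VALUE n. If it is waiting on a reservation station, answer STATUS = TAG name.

c1: issue SUB r2<-Add1 | r0:3,r1:9,r2:Add1,r3:5
c2: issue MUL r3<-Mul1 | r0:3,r1:9,r2:Add1,r3:Mul1
c3: issue SUB r1<-Add2 | r0:3,r1:Add2,r2:Add1,r3:Mul1
c4: CDB Add1=0; issue ADD r0<-Add1 | r0:Add1,r1:Add2,r2:0,r3:Mul1
c5: issue MUL r0<-Mul2 | r0:Mul2,r1:Add2,r2:0,r3:Mul1
c6: CDB Mul1=45; issue ADD r3<-Add3 | r0:Mul2,r1:Add2,r2:0,r3:Add3
c7: - | r0:Mul2,r1:Add2,r2:0,r3:Add3
c8: - | r0:Mul2,r1:Add2,r2:0,r3:Add3
c9: CDB Add1=48 | r0:Mul2,r1:Add2,r2:0,r3:Add3
c10: CDB Add2=-42 | r0:Mul2,r1:-42,r2:0,r3:Add3

STATUS = TAG Add3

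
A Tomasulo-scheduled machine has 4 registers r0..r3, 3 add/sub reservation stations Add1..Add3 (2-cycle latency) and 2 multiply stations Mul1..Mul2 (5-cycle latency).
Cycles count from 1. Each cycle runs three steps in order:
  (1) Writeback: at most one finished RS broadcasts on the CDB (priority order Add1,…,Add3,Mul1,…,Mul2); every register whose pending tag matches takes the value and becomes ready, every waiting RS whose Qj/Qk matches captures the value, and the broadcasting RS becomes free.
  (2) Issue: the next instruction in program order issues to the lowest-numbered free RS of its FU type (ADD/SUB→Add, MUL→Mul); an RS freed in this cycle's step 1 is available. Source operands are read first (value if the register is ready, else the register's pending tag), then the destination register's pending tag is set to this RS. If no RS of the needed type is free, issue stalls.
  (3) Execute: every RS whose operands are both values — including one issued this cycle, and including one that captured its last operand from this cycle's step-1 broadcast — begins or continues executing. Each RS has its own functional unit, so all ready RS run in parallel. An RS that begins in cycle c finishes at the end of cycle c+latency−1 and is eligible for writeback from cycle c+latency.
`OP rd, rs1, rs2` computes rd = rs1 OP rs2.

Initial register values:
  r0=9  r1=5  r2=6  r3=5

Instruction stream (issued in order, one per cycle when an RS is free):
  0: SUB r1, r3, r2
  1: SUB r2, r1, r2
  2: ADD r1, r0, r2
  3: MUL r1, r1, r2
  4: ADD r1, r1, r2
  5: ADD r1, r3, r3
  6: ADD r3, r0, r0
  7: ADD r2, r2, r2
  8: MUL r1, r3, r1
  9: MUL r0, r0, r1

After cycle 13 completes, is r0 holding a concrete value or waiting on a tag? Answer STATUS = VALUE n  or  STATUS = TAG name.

cycle 1: issue SUB r1<-Add1 // r0:9,r1:Add1,r2:6,r3:5
cycle 2: issue SUB r2<-Add2 // r0:9,r1:Add1,r2:Add2,r3:5
cycle 3: CDB Add1=-1; issue ADD r1<-Add1 // r0:9,r1:Add1,r2:Add2,r3:5
cycle 4: issue MUL r1<-Mul1 // r0:9,r1:Mul1,r2:Add2,r3:5
cycle 5: CDB Add2=-7; issue ADD r1<-Add2 // r0:9,r1:Add2,r2:-7,r3:5
cycle 6: issue ADD r1<-Add3 // r0:9,r1:Add3,r2:-7,r3:5
cycle 7: CDB Add1=2; issue ADD r3<-Add1 // r0:9,r1:Add3,r2:-7,r3:Add1
cycle 8: CDB Add3=10; issue ADD r2<-Add3 // r0:9,r1:10,r2:Add3,r3:Add1
cycle 9: CDB Add1=18; issue MUL r1<-Mul2 // r0:9,r1:Mul2,r2:Add3,r3:18
cycle 10: CDB Add3=-14; stall // r0:9,r1:Mul2,r2:-14,r3:18
cycle 11: stall // r0:9,r1:Mul2,r2:-14,r3:18
cycle 12: CDB Mul1=-14; issue MUL r0<-Mul1 // r0:Mul1,r1:Mul2,r2:-14,r3:18
cycle 13: - // r0:Mul1,r1:Mul2,r2:-14,r3:18

STATUS = TAG Mul1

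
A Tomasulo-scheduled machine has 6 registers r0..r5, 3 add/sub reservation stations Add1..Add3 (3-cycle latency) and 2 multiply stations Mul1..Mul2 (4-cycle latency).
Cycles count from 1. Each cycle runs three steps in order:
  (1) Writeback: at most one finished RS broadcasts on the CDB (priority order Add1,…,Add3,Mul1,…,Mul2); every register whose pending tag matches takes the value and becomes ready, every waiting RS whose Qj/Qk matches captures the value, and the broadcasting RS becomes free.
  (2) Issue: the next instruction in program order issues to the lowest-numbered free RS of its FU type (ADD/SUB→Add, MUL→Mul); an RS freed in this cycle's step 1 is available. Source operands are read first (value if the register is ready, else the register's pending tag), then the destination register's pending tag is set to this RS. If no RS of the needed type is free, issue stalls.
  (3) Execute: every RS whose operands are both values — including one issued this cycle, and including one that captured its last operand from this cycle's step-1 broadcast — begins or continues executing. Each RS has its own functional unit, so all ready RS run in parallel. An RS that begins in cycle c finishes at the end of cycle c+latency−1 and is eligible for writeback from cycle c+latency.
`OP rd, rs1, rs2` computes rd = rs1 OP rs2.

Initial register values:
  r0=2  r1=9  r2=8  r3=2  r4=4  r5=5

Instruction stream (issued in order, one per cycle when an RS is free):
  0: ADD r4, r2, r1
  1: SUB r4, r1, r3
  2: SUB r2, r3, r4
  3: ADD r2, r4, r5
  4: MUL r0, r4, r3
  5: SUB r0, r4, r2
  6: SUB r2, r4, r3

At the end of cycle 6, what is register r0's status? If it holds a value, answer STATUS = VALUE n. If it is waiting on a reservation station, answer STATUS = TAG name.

c1: issue ADD r4<-Add1 | r0:2,r1:9,r2:8,r3:2,r4:Add1,r5:5
c2: issue SUB r4<-Add2 | r0:2,r1:9,r2:8,r3:2,r4:Add2,r5:5
c3: issue SUB r2<-Add3 | r0:2,r1:9,r2:Add3,r3:2,r4:Add2,r5:5
c4: CDB Add1=17; issue ADD r2<-Add1 | r0:2,r1:9,r2:Add1,r3:2,r4:Add2,r5:5
c5: CDB Add2=7; issue MUL r0<-Mul1 | r0:Mul1,r1:9,r2:Add1,r3:2,r4:7,r5:5
c6: issue SUB r0<-Add2 | r0:Add2,r1:9,r2:Add1,r3:2,r4:7,r5:5

STATUS = TAG Add2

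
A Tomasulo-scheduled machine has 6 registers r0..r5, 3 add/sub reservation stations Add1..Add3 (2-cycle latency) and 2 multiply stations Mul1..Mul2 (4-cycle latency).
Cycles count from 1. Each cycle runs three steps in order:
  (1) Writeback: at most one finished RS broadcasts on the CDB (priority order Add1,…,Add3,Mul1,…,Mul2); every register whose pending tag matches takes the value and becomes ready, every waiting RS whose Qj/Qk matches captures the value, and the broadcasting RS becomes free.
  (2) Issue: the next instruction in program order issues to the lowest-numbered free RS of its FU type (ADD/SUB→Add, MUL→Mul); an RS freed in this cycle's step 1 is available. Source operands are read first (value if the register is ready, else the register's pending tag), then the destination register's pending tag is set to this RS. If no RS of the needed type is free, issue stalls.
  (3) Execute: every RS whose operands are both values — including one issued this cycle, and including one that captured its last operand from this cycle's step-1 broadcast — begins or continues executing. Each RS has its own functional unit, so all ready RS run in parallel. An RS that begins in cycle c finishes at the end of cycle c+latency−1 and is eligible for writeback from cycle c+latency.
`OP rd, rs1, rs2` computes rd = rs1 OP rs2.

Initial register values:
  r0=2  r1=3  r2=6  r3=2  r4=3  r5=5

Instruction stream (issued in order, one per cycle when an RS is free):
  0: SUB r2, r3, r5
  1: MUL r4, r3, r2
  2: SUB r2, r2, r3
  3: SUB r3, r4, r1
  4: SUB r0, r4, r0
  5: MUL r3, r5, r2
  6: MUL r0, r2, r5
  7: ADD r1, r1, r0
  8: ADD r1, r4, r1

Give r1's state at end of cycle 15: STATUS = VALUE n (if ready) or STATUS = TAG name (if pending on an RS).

STATUS = VALUE -28

cycle 1: issue SUB r2<-Add1 // r0:2,r1:3,r2:Add1,r3:2,r4:3,r5:5
cycle 2: issue MUL r4<-Mul1 // r0:2,r1:3,r2:Add1,r3:2,r4:Mul1,r5:5
cycle 3: CDB Add1=-3; issue SUB r2<-Add1 // r0:2,r1:3,r2:Add1,r3:2,r4:Mul1,r5:5
cycle 4: issue SUB r3<-Add2 // r0:2,r1:3,r2:Add1,r3:Add2,r4:Mul1,r5:5
cycle 5: CDB Add1=-5; issue SUB r0<-Add1 // r0:Add1,r1:3,r2:-5,r3:Add2,r4:Mul1,r5:5
cycle 6: issue MUL r3<-Mul2 // r0:Add1,r1:3,r2:-5,r3:Mul2,r4:Mul1,r5:5
cycle 7: CDB Mul1=-6; issue MUL r0<-Mul1 // r0:Mul1,r1:3,r2:-5,r3:Mul2,r4:-6,r5:5
cycle 8: issue ADD r1<-Add3 // r0:Mul1,r1:Add3,r2:-5,r3:Mul2,r4:-6,r5:5
cycle 9: CDB Add1=-8; issue ADD r1<-Add1 // r0:Mul1,r1:Add1,r2:-5,r3:Mul2,r4:-6,r5:5
cycle 10: CDB Add2=-9 // r0:Mul1,r1:Add1,r2:-5,r3:Mul2,r4:-6,r5:5
cycle 11: CDB Mul1=-25 // r0:-25,r1:Add1,r2:-5,r3:Mul2,r4:-6,r5:5
cycle 12: CDB Mul2=-25 // r0:-25,r1:Add1,r2:-5,r3:-25,r4:-6,r5:5
cycle 13: CDB Add3=-22 // r0:-25,r1:Add1,r2:-5,r3:-25,r4:-6,r5:5
cycle 14: - // r0:-25,r1:Add1,r2:-5,r3:-25,r4:-6,r5:5
cycle 15: CDB Add1=-28 // r0:-25,r1:-28,r2:-5,r3:-25,r4:-6,r5:5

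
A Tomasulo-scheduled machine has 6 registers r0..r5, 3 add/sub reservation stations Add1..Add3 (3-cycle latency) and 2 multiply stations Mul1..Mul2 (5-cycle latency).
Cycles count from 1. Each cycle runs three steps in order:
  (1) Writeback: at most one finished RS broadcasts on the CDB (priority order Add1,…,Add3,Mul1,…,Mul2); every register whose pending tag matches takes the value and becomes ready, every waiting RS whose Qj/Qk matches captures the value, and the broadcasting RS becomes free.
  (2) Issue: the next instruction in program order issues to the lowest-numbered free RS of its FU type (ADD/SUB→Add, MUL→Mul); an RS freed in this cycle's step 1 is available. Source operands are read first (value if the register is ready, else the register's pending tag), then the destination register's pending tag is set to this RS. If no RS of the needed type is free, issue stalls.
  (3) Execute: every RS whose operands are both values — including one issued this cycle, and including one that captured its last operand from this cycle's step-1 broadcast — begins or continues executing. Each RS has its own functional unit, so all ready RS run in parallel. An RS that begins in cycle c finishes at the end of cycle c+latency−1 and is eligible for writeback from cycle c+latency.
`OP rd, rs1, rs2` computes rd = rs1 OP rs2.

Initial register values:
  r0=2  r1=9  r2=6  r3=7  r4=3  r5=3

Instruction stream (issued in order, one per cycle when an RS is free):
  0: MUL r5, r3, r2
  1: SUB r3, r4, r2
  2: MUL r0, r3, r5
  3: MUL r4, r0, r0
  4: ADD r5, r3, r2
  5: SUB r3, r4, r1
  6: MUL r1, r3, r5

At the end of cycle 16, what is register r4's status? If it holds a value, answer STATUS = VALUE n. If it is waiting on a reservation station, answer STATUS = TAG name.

STATUS = VALUE 15876

  c1: issue MUL r5<-Mul1  regs: r0:2,r1:9,r2:6,r3:7,r4:3,r5:Mul1
  c2: issue SUB r3<-Add1  regs: r0:2,r1:9,r2:6,r3:Add1,r4:3,r5:Mul1
  c3: issue MUL r0<-Mul2  regs: r0:Mul2,r1:9,r2:6,r3:Add1,r4:3,r5:Mul1
  c4: stall  regs: r0:Mul2,r1:9,r2:6,r3:Add1,r4:3,r5:Mul1
  c5: CDB Add1=-3; stall  regs: r0:Mul2,r1:9,r2:6,r3:-3,r4:3,r5:Mul1
  c6: CDB Mul1=42; issue MUL r4<-Mul1  regs: r0:Mul2,r1:9,r2:6,r3:-3,r4:Mul1,r5:42
  c7: issue ADD r5<-Add1  regs: r0:Mul2,r1:9,r2:6,r3:-3,r4:Mul1,r5:Add1
  c8: issue SUB r3<-Add2  regs: r0:Mul2,r1:9,r2:6,r3:Add2,r4:Mul1,r5:Add1
  c9: stall  regs: r0:Mul2,r1:9,r2:6,r3:Add2,r4:Mul1,r5:Add1
  c10: CDB Add1=3; stall  regs: r0:Mul2,r1:9,r2:6,r3:Add2,r4:Mul1,r5:3
  c11: CDB Mul2=-126; issue MUL r1<-Mul2  regs: r0:-126,r1:Mul2,r2:6,r3:Add2,r4:Mul1,r5:3
  c12: -  regs: r0:-126,r1:Mul2,r2:6,r3:Add2,r4:Mul1,r5:3
  c13: -  regs: r0:-126,r1:Mul2,r2:6,r3:Add2,r4:Mul1,r5:3
  c14: -  regs: r0:-126,r1:Mul2,r2:6,r3:Add2,r4:Mul1,r5:3
  c15: -  regs: r0:-126,r1:Mul2,r2:6,r3:Add2,r4:Mul1,r5:3
  c16: CDB Mul1=15876  regs: r0:-126,r1:Mul2,r2:6,r3:Add2,r4:15876,r5:3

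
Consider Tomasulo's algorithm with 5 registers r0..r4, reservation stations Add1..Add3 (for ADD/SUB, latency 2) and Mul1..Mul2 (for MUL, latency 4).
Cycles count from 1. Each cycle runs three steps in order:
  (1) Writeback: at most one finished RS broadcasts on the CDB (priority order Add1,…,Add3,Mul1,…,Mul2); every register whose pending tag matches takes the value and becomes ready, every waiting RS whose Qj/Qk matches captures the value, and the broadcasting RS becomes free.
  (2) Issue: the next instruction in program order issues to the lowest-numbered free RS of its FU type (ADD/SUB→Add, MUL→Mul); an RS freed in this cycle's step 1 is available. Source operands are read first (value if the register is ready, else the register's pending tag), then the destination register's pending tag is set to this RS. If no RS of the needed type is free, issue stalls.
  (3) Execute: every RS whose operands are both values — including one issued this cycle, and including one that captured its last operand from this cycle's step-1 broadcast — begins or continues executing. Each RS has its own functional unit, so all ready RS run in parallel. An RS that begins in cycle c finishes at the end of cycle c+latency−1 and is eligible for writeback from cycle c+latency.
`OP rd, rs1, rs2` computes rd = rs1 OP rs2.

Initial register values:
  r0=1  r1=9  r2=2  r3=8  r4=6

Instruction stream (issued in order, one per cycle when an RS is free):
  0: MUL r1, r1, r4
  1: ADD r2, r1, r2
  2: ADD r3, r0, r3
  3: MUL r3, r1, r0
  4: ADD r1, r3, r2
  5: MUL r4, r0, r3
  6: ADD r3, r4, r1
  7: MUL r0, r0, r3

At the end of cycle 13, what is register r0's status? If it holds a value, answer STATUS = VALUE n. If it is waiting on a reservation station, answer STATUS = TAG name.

c1: issue MUL r1<-Mul1 | r0:1,r1:Mul1,r2:2,r3:8,r4:6
c2: issue ADD r2<-Add1 | r0:1,r1:Mul1,r2:Add1,r3:8,r4:6
c3: issue ADD r3<-Add2 | r0:1,r1:Mul1,r2:Add1,r3:Add2,r4:6
c4: issue MUL r3<-Mul2 | r0:1,r1:Mul1,r2:Add1,r3:Mul2,r4:6
c5: CDB Add2=9; issue ADD r1<-Add2 | r0:1,r1:Add2,r2:Add1,r3:Mul2,r4:6
c6: CDB Mul1=54; issue MUL r4<-Mul1 | r0:1,r1:Add2,r2:Add1,r3:Mul2,r4:Mul1
c7: issue ADD r3<-Add3 | r0:1,r1:Add2,r2:Add1,r3:Add3,r4:Mul1
c8: CDB Add1=56; stall | r0:1,r1:Add2,r2:56,r3:Add3,r4:Mul1
c9: stall | r0:1,r1:Add2,r2:56,r3:Add3,r4:Mul1
c10: CDB Mul2=54; issue MUL r0<-Mul2 | r0:Mul2,r1:Add2,r2:56,r3:Add3,r4:Mul1
c11: - | r0:Mul2,r1:Add2,r2:56,r3:Add3,r4:Mul1
c12: CDB Add2=110 | r0:Mul2,r1:110,r2:56,r3:Add3,r4:Mul1
c13: - | r0:Mul2,r1:110,r2:56,r3:Add3,r4:Mul1

STATUS = TAG Mul2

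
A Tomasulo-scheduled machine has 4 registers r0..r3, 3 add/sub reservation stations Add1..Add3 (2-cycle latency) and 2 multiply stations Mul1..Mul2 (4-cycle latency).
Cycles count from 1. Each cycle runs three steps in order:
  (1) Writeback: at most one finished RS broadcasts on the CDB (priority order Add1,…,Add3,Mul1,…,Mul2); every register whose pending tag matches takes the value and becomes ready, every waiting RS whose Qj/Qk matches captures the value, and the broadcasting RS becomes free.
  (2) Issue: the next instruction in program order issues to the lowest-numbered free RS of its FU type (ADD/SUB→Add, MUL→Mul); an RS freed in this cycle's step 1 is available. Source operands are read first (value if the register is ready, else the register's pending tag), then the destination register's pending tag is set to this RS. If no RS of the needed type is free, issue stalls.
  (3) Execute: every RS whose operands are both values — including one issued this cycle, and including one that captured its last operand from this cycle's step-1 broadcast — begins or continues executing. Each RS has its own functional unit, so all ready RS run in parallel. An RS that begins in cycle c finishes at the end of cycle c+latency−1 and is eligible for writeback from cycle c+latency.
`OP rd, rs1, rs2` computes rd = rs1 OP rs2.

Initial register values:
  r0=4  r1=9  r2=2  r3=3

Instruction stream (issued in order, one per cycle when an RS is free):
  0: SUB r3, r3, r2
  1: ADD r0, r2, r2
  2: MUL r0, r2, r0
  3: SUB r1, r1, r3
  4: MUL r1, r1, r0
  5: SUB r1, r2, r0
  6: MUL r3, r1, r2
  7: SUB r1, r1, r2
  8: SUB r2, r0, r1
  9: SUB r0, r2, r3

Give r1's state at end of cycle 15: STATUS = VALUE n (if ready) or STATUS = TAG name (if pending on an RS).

STATUS = VALUE -8

c1: issue SUB r3<-Add1 | r0:4,r1:9,r2:2,r3:Add1
c2: issue ADD r0<-Add2 | r0:Add2,r1:9,r2:2,r3:Add1
c3: CDB Add1=1; issue MUL r0<-Mul1 | r0:Mul1,r1:9,r2:2,r3:1
c4: CDB Add2=4; issue SUB r1<-Add1 | r0:Mul1,r1:Add1,r2:2,r3:1
c5: issue MUL r1<-Mul2 | r0:Mul1,r1:Mul2,r2:2,r3:1
c6: CDB Add1=8; issue SUB r1<-Add1 | r0:Mul1,r1:Add1,r2:2,r3:1
c7: stall | r0:Mul1,r1:Add1,r2:2,r3:1
c8: CDB Mul1=8; issue MUL r3<-Mul1 | r0:8,r1:Add1,r2:2,r3:Mul1
c9: issue SUB r1<-Add2 | r0:8,r1:Add2,r2:2,r3:Mul1
c10: CDB Add1=-6; issue SUB r2<-Add1 | r0:8,r1:Add2,r2:Add1,r3:Mul1
c11: issue SUB r0<-Add3 | r0:Add3,r1:Add2,r2:Add1,r3:Mul1
c12: CDB Add2=-8 | r0:Add3,r1:-8,r2:Add1,r3:Mul1
c13: CDB Mul2=64 | r0:Add3,r1:-8,r2:Add1,r3:Mul1
c14: CDB Add1=16 | r0:Add3,r1:-8,r2:16,r3:Mul1
c15: CDB Mul1=-12 | r0:Add3,r1:-8,r2:16,r3:-12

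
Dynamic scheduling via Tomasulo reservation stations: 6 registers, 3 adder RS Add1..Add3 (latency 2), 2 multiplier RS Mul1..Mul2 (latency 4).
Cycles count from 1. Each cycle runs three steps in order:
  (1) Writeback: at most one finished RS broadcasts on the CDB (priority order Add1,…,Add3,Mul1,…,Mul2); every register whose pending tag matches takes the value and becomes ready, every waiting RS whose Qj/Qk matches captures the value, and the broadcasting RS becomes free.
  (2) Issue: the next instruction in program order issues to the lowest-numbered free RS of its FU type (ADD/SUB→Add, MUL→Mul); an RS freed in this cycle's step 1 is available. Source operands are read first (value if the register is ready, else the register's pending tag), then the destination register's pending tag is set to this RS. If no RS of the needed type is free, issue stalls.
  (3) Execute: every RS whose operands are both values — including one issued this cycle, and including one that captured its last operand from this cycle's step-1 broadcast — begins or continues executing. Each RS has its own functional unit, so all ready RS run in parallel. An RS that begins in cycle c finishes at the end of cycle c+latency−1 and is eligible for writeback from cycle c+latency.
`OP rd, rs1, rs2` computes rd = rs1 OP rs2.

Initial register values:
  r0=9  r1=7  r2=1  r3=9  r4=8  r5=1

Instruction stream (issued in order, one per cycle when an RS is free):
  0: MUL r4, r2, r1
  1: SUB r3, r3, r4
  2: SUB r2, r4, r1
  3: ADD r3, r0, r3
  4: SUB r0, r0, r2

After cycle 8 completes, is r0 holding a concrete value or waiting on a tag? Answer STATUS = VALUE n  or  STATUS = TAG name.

  c1: issue MUL r4<-Mul1  regs: r0:9,r1:7,r2:1,r3:9,r4:Mul1,r5:1
  c2: issue SUB r3<-Add1  regs: r0:9,r1:7,r2:1,r3:Add1,r4:Mul1,r5:1
  c3: issue SUB r2<-Add2  regs: r0:9,r1:7,r2:Add2,r3:Add1,r4:Mul1,r5:1
  c4: issue ADD r3<-Add3  regs: r0:9,r1:7,r2:Add2,r3:Add3,r4:Mul1,r5:1
  c5: CDB Mul1=7; stall  regs: r0:9,r1:7,r2:Add2,r3:Add3,r4:7,r5:1
  c6: stall  regs: r0:9,r1:7,r2:Add2,r3:Add3,r4:7,r5:1
  c7: CDB Add1=2; issue SUB r0<-Add1  regs: r0:Add1,r1:7,r2:Add2,r3:Add3,r4:7,r5:1
  c8: CDB Add2=0  regs: r0:Add1,r1:7,r2:0,r3:Add3,r4:7,r5:1

STATUS = TAG Add1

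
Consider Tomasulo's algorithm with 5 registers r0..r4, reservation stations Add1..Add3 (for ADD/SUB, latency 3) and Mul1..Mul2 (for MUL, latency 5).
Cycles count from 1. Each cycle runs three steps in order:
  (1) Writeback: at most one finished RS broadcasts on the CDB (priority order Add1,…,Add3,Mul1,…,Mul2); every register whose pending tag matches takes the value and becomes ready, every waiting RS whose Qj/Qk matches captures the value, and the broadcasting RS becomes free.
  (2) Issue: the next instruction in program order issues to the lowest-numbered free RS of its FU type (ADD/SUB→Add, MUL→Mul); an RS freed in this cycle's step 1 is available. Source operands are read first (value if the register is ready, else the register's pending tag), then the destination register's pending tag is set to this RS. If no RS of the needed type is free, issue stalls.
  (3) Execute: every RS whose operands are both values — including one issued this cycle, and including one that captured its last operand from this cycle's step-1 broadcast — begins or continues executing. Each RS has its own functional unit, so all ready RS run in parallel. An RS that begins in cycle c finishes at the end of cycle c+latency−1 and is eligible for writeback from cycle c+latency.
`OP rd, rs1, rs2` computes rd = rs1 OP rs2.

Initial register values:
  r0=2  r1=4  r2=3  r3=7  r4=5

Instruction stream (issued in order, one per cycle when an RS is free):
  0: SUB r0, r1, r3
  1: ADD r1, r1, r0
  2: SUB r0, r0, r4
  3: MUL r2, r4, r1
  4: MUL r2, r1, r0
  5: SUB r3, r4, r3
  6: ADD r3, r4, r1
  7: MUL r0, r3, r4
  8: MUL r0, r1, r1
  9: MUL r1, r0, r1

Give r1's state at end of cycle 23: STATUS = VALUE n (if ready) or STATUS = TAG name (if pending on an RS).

  c1: issue SUB r0<-Add1  regs: r0:Add1,r1:4,r2:3,r3:7,r4:5
  c2: issue ADD r1<-Add2  regs: r0:Add1,r1:Add2,r2:3,r3:7,r4:5
  c3: issue SUB r0<-Add3  regs: r0:Add3,r1:Add2,r2:3,r3:7,r4:5
  c4: CDB Add1=-3; issue MUL r2<-Mul1  regs: r0:Add3,r1:Add2,r2:Mul1,r3:7,r4:5
  c5: issue MUL r2<-Mul2  regs: r0:Add3,r1:Add2,r2:Mul2,r3:7,r4:5
  c6: issue SUB r3<-Add1  regs: r0:Add3,r1:Add2,r2:Mul2,r3:Add1,r4:5
  c7: CDB Add2=1; issue ADD r3<-Add2  regs: r0:Add3,r1:1,r2:Mul2,r3:Add2,r4:5
  c8: CDB Add3=-8; stall  regs: r0:-8,r1:1,r2:Mul2,r3:Add2,r4:5
  c9: CDB Add1=-2; stall  regs: r0:-8,r1:1,r2:Mul2,r3:Add2,r4:5
  c10: CDB Add2=6; stall  regs: r0:-8,r1:1,r2:Mul2,r3:6,r4:5
  c11: stall  regs: r0:-8,r1:1,r2:Mul2,r3:6,r4:5
  c12: CDB Mul1=5; issue MUL r0<-Mul1  regs: r0:Mul1,r1:1,r2:Mul2,r3:6,r4:5
  c13: CDB Mul2=-8; issue MUL r0<-Mul2  regs: r0:Mul2,r1:1,r2:-8,r3:6,r4:5
  c14: stall  regs: r0:Mul2,r1:1,r2:-8,r3:6,r4:5
  c15: stall  regs: r0:Mul2,r1:1,r2:-8,r3:6,r4:5
  c16: stall  regs: r0:Mul2,r1:1,r2:-8,r3:6,r4:5
  c17: CDB Mul1=30; issue MUL r1<-Mul1  regs: r0:Mul2,r1:Mul1,r2:-8,r3:6,r4:5
  c18: CDB Mul2=1  regs: r0:1,r1:Mul1,r2:-8,r3:6,r4:5
  c19: -  regs: r0:1,r1:Mul1,r2:-8,r3:6,r4:5
  c20: -  regs: r0:1,r1:Mul1,r2:-8,r3:6,r4:5
  c21: -  regs: r0:1,r1:Mul1,r2:-8,r3:6,r4:5
  c22: -  regs: r0:1,r1:Mul1,r2:-8,r3:6,r4:5
  c23: CDB Mul1=1  regs: r0:1,r1:1,r2:-8,r3:6,r4:5

STATUS = VALUE 1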